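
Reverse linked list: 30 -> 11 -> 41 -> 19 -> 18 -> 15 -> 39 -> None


Step 1: curr=30, set curr.next=prev(None) | reversed so far: 30
Step 2: curr=11, set curr.next=prev(30) | reversed so far: 11 -> 30
Step 3: curr=41, set curr.next=prev(11) | reversed so far: 41 -> 11 -> 30
Step 4: curr=19, set curr.next=prev(41) | reversed so far: 19 -> 41 -> 11 -> 30
Step 5: curr=18, set curr.next=prev(19) | reversed so far: 18 -> 19 -> 41 -> 11 -> 30
Step 6: curr=15, set curr.next=prev(18) | reversed so far: 15 -> 18 -> 19 -> 41 -> 11 -> 30
Step 7: curr=39, set curr.next=prev(15) | reversed so far: 39 -> 15 -> 18 -> 19 -> 41 -> 11 -> 30

39 -> 15 -> 18 -> 19 -> 41 -> 11 -> 30 -> None


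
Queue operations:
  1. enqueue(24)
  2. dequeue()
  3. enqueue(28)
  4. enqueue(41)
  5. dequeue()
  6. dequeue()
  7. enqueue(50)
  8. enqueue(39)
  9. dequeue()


enqueue(24) -> [24]
dequeue()->24, []
enqueue(28) -> [28]
enqueue(41) -> [28, 41]
dequeue()->28, [41]
dequeue()->41, []
enqueue(50) -> [50]
enqueue(39) -> [50, 39]
dequeue()->50, [39]

Final queue: [39]


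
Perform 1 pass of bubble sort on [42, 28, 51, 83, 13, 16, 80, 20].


Initial: [42, 28, 51, 83, 13, 16, 80, 20]
Pass 1: [28, 42, 51, 13, 16, 80, 20, 83] (5 swaps)

After 1 pass: [28, 42, 51, 13, 16, 80, 20, 83]


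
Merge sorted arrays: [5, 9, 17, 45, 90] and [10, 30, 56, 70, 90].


Take 5 from A
Take 9 from A
Take 10 from B
Take 17 from A
Take 30 from B
Take 45 from A
Take 56 from B
Take 70 from B
Take 90 from A

Merged: [5, 9, 10, 17, 30, 45, 56, 70, 90, 90]


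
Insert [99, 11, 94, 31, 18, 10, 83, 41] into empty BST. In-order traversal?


Insert 99: root
Insert 11: L from 99
Insert 94: L from 99 -> R from 11
Insert 31: L from 99 -> R from 11 -> L from 94
Insert 18: L from 99 -> R from 11 -> L from 94 -> L from 31
Insert 10: L from 99 -> L from 11
Insert 83: L from 99 -> R from 11 -> L from 94 -> R from 31
Insert 41: L from 99 -> R from 11 -> L from 94 -> R from 31 -> L from 83

In-order: [10, 11, 18, 31, 41, 83, 94, 99]


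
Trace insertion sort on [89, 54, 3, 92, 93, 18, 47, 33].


Initial: [89, 54, 3, 92, 93, 18, 47, 33]
Insert 54: [54, 89, 3, 92, 93, 18, 47, 33]
Insert 3: [3, 54, 89, 92, 93, 18, 47, 33]
Insert 92: [3, 54, 89, 92, 93, 18, 47, 33]
Insert 93: [3, 54, 89, 92, 93, 18, 47, 33]
Insert 18: [3, 18, 54, 89, 92, 93, 47, 33]
Insert 47: [3, 18, 47, 54, 89, 92, 93, 33]
Insert 33: [3, 18, 33, 47, 54, 89, 92, 93]

Sorted: [3, 18, 33, 47, 54, 89, 92, 93]


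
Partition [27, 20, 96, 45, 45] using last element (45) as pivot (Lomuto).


Pivot: 45
  27 <= 45: advance i (no swap)
  20 <= 45: advance i (no swap)
  45 <= 45: swap -> [27, 20, 45, 96, 45]
Place pivot at 3: [27, 20, 45, 45, 96]

Partitioned: [27, 20, 45, 45, 96]


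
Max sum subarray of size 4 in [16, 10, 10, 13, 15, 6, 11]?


[0:4]: 49
[1:5]: 48
[2:6]: 44
[3:7]: 45

Max: 49 at [0:4]


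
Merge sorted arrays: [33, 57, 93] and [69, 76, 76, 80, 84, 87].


Take 33 from A
Take 57 from A
Take 69 from B
Take 76 from B
Take 76 from B
Take 80 from B
Take 84 from B
Take 87 from B

Merged: [33, 57, 69, 76, 76, 80, 84, 87, 93]


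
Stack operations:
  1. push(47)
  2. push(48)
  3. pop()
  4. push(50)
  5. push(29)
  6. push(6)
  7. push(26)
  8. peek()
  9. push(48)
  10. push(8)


push(47) -> [47]
push(48) -> [47, 48]
pop()->48, [47]
push(50) -> [47, 50]
push(29) -> [47, 50, 29]
push(6) -> [47, 50, 29, 6]
push(26) -> [47, 50, 29, 6, 26]
peek()->26
push(48) -> [47, 50, 29, 6, 26, 48]
push(8) -> [47, 50, 29, 6, 26, 48, 8]

Final stack: [47, 50, 29, 6, 26, 48, 8]


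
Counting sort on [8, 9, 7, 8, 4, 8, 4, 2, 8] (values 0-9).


Input: [8, 9, 7, 8, 4, 8, 4, 2, 8]
Counts: [0, 0, 1, 0, 2, 0, 0, 1, 4, 1]

Sorted: [2, 4, 4, 7, 8, 8, 8, 8, 9]


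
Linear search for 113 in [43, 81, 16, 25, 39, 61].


i=0: 43!=113
i=1: 81!=113
i=2: 16!=113
i=3: 25!=113
i=4: 39!=113
i=5: 61!=113

Not found, 6 comps


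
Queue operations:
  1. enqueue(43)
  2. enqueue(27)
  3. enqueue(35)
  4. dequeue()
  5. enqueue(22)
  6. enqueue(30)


enqueue(43) -> [43]
enqueue(27) -> [43, 27]
enqueue(35) -> [43, 27, 35]
dequeue()->43, [27, 35]
enqueue(22) -> [27, 35, 22]
enqueue(30) -> [27, 35, 22, 30]

Final queue: [27, 35, 22, 30]


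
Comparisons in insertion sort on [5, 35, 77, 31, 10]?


Algorithm: insertion sort
Input: [5, 35, 77, 31, 10]
Sorted: [5, 10, 31, 35, 77]

9


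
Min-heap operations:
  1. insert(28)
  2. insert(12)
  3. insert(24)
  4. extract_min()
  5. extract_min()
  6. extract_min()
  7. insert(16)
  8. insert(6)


insert(28) -> [28]
insert(12) -> [12, 28]
insert(24) -> [12, 28, 24]
extract_min()->12, [24, 28]
extract_min()->24, [28]
extract_min()->28, []
insert(16) -> [16]
insert(6) -> [6, 16]

Final heap: [6, 16]


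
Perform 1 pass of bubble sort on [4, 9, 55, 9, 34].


Initial: [4, 9, 55, 9, 34]
Pass 1: [4, 9, 9, 34, 55] (2 swaps)

After 1 pass: [4, 9, 9, 34, 55]


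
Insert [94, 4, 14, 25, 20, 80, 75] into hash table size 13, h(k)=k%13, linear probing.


Insert 94: h=3 -> slot 3
Insert 4: h=4 -> slot 4
Insert 14: h=1 -> slot 1
Insert 25: h=12 -> slot 12
Insert 20: h=7 -> slot 7
Insert 80: h=2 -> slot 2
Insert 75: h=10 -> slot 10

Table: [None, 14, 80, 94, 4, None, None, 20, None, None, 75, None, 25]


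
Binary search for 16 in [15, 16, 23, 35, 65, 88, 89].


Step 1: lo=0, hi=6, mid=3, val=35
Step 2: lo=0, hi=2, mid=1, val=16

Found at index 1


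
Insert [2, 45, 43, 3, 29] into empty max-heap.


Insert 2: [2]
Insert 45: [45, 2]
Insert 43: [45, 2, 43]
Insert 3: [45, 3, 43, 2]
Insert 29: [45, 29, 43, 2, 3]

Final heap: [45, 29, 43, 2, 3]


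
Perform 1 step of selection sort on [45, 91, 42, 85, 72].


Initial: [45, 91, 42, 85, 72]
Step 1: min=42 at 2
  Swap: [42, 91, 45, 85, 72]

After 1 step: [42, 91, 45, 85, 72]


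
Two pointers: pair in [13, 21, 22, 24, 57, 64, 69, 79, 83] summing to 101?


lo=0(13)+hi=8(83)=96
lo=1(21)+hi=8(83)=104
lo=1(21)+hi=7(79)=100
lo=2(22)+hi=7(79)=101

Yes: 22+79=101


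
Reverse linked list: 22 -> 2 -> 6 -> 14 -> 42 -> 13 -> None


Step 1: curr=22, set curr.next=prev(None) | reversed so far: 22
Step 2: curr=2, set curr.next=prev(22) | reversed so far: 2 -> 22
Step 3: curr=6, set curr.next=prev(2) | reversed so far: 6 -> 2 -> 22
Step 4: curr=14, set curr.next=prev(6) | reversed so far: 14 -> 6 -> 2 -> 22
Step 5: curr=42, set curr.next=prev(14) | reversed so far: 42 -> 14 -> 6 -> 2 -> 22
Step 6: curr=13, set curr.next=prev(42) | reversed so far: 13 -> 42 -> 14 -> 6 -> 2 -> 22

13 -> 42 -> 14 -> 6 -> 2 -> 22 -> None


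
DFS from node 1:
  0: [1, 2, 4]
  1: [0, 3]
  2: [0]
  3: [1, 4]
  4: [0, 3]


Visit 1, push [3, 0]
Visit 0, push [4, 2]
Visit 2, push []
Visit 4, push [3]
Visit 3, push []

DFS order: [1, 0, 2, 4, 3]


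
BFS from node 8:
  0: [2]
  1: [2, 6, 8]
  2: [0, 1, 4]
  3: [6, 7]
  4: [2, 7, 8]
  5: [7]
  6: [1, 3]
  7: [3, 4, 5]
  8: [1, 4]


Visit 8, enqueue [1, 4]
Visit 1, enqueue [2, 6]
Visit 4, enqueue [7]
Visit 2, enqueue [0]
Visit 6, enqueue [3]
Visit 7, enqueue [5]
Visit 0, enqueue []
Visit 3, enqueue []
Visit 5, enqueue []

BFS order: [8, 1, 4, 2, 6, 7, 0, 3, 5]


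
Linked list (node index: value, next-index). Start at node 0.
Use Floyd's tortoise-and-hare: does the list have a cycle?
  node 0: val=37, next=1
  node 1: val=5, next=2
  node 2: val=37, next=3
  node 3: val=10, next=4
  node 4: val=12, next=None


Floyd's tortoise (slow, +1) and hare (fast, +2):
  init: slow=0, fast=0
  step 1: slow=1, fast=2
  step 2: slow=2, fast=4
  step 3: fast -> None, no cycle

Cycle: no


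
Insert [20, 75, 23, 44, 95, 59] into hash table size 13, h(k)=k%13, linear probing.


Insert 20: h=7 -> slot 7
Insert 75: h=10 -> slot 10
Insert 23: h=10, 1 probes -> slot 11
Insert 44: h=5 -> slot 5
Insert 95: h=4 -> slot 4
Insert 59: h=7, 1 probes -> slot 8

Table: [None, None, None, None, 95, 44, None, 20, 59, None, 75, 23, None]


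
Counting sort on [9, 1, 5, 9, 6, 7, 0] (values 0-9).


Input: [9, 1, 5, 9, 6, 7, 0]
Counts: [1, 1, 0, 0, 0, 1, 1, 1, 0, 2]

Sorted: [0, 1, 5, 6, 7, 9, 9]


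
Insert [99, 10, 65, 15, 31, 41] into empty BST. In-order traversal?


Insert 99: root
Insert 10: L from 99
Insert 65: L from 99 -> R from 10
Insert 15: L from 99 -> R from 10 -> L from 65
Insert 31: L from 99 -> R from 10 -> L from 65 -> R from 15
Insert 41: L from 99 -> R from 10 -> L from 65 -> R from 15 -> R from 31

In-order: [10, 15, 31, 41, 65, 99]


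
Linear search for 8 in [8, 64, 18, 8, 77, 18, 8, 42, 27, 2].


i=0: 8==8 found!

Found at 0, 1 comps


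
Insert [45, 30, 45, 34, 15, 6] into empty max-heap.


Insert 45: [45]
Insert 30: [45, 30]
Insert 45: [45, 30, 45]
Insert 34: [45, 34, 45, 30]
Insert 15: [45, 34, 45, 30, 15]
Insert 6: [45, 34, 45, 30, 15, 6]

Final heap: [45, 34, 45, 30, 15, 6]


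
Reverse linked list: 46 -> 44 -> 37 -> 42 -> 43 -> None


Step 1: curr=46, set curr.next=prev(None) | reversed so far: 46
Step 2: curr=44, set curr.next=prev(46) | reversed so far: 44 -> 46
Step 3: curr=37, set curr.next=prev(44) | reversed so far: 37 -> 44 -> 46
Step 4: curr=42, set curr.next=prev(37) | reversed so far: 42 -> 37 -> 44 -> 46
Step 5: curr=43, set curr.next=prev(42) | reversed so far: 43 -> 42 -> 37 -> 44 -> 46

43 -> 42 -> 37 -> 44 -> 46 -> None


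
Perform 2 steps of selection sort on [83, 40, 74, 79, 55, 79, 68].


Initial: [83, 40, 74, 79, 55, 79, 68]
Step 1: min=40 at 1
  Swap: [40, 83, 74, 79, 55, 79, 68]
Step 2: min=55 at 4
  Swap: [40, 55, 74, 79, 83, 79, 68]

After 2 steps: [40, 55, 74, 79, 83, 79, 68]


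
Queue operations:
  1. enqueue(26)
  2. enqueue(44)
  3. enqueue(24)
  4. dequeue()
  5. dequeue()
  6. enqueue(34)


enqueue(26) -> [26]
enqueue(44) -> [26, 44]
enqueue(24) -> [26, 44, 24]
dequeue()->26, [44, 24]
dequeue()->44, [24]
enqueue(34) -> [24, 34]

Final queue: [24, 34]


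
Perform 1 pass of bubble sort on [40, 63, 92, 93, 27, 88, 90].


Initial: [40, 63, 92, 93, 27, 88, 90]
Pass 1: [40, 63, 92, 27, 88, 90, 93] (3 swaps)

After 1 pass: [40, 63, 92, 27, 88, 90, 93]


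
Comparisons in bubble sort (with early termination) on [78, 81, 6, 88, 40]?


Algorithm: bubble sort (with early termination)
Input: [78, 81, 6, 88, 40]
Sorted: [6, 40, 78, 81, 88]

10


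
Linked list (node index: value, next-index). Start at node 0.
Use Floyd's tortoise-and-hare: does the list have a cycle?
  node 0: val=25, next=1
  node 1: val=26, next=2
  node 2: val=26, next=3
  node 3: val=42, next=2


Floyd's tortoise (slow, +1) and hare (fast, +2):
  init: slow=0, fast=0
  step 1: slow=1, fast=2
  step 2: slow=2, fast=2
  slow == fast at node 2: cycle detected

Cycle: yes


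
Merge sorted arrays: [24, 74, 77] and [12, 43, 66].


Take 12 from B
Take 24 from A
Take 43 from B
Take 66 from B

Merged: [12, 24, 43, 66, 74, 77]


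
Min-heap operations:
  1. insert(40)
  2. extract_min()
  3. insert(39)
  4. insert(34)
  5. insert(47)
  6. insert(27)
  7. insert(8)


insert(40) -> [40]
extract_min()->40, []
insert(39) -> [39]
insert(34) -> [34, 39]
insert(47) -> [34, 39, 47]
insert(27) -> [27, 34, 47, 39]
insert(8) -> [8, 27, 47, 39, 34]

Final heap: [8, 27, 47, 39, 34]


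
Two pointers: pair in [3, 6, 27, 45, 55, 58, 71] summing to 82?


lo=0(3)+hi=6(71)=74
lo=1(6)+hi=6(71)=77
lo=2(27)+hi=6(71)=98
lo=2(27)+hi=5(58)=85
lo=2(27)+hi=4(55)=82

Yes: 27+55=82


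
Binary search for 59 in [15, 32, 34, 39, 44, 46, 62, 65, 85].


Step 1: lo=0, hi=8, mid=4, val=44
Step 2: lo=5, hi=8, mid=6, val=62
Step 3: lo=5, hi=5, mid=5, val=46

Not found


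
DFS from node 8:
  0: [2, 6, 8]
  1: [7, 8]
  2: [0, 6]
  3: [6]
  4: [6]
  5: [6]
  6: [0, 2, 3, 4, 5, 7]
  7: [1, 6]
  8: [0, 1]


Visit 8, push [1, 0]
Visit 0, push [6, 2]
Visit 2, push [6]
Visit 6, push [7, 5, 4, 3]
Visit 3, push []
Visit 4, push []
Visit 5, push []
Visit 7, push [1]
Visit 1, push []

DFS order: [8, 0, 2, 6, 3, 4, 5, 7, 1]


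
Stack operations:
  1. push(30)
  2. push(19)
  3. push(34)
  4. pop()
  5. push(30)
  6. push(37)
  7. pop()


push(30) -> [30]
push(19) -> [30, 19]
push(34) -> [30, 19, 34]
pop()->34, [30, 19]
push(30) -> [30, 19, 30]
push(37) -> [30, 19, 30, 37]
pop()->37, [30, 19, 30]

Final stack: [30, 19, 30]


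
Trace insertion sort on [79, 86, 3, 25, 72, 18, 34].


Initial: [79, 86, 3, 25, 72, 18, 34]
Insert 86: [79, 86, 3, 25, 72, 18, 34]
Insert 3: [3, 79, 86, 25, 72, 18, 34]
Insert 25: [3, 25, 79, 86, 72, 18, 34]
Insert 72: [3, 25, 72, 79, 86, 18, 34]
Insert 18: [3, 18, 25, 72, 79, 86, 34]
Insert 34: [3, 18, 25, 34, 72, 79, 86]

Sorted: [3, 18, 25, 34, 72, 79, 86]


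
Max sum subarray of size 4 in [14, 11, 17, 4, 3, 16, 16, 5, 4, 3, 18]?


[0:4]: 46
[1:5]: 35
[2:6]: 40
[3:7]: 39
[4:8]: 40
[5:9]: 41
[6:10]: 28
[7:11]: 30

Max: 46 at [0:4]


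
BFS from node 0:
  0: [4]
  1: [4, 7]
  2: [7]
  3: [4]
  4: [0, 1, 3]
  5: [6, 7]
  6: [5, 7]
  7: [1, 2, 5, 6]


Visit 0, enqueue [4]
Visit 4, enqueue [1, 3]
Visit 1, enqueue [7]
Visit 3, enqueue []
Visit 7, enqueue [2, 5, 6]
Visit 2, enqueue []
Visit 5, enqueue []
Visit 6, enqueue []

BFS order: [0, 4, 1, 3, 7, 2, 5, 6]


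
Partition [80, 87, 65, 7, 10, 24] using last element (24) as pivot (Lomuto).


Pivot: 24
  7 <= 24: swap -> [7, 87, 65, 80, 10, 24]
  10 <= 24: swap -> [7, 10, 65, 80, 87, 24]
Place pivot at 2: [7, 10, 24, 80, 87, 65]

Partitioned: [7, 10, 24, 80, 87, 65]


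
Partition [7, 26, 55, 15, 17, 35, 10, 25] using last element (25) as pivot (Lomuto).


Pivot: 25
  7 <= 25: advance i (no swap)
  15 <= 25: swap -> [7, 15, 55, 26, 17, 35, 10, 25]
  17 <= 25: swap -> [7, 15, 17, 26, 55, 35, 10, 25]
  10 <= 25: swap -> [7, 15, 17, 10, 55, 35, 26, 25]
Place pivot at 4: [7, 15, 17, 10, 25, 35, 26, 55]

Partitioned: [7, 15, 17, 10, 25, 35, 26, 55]


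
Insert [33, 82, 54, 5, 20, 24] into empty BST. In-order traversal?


Insert 33: root
Insert 82: R from 33
Insert 54: R from 33 -> L from 82
Insert 5: L from 33
Insert 20: L from 33 -> R from 5
Insert 24: L from 33 -> R from 5 -> R from 20

In-order: [5, 20, 24, 33, 54, 82]


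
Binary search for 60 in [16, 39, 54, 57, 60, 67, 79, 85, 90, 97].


Step 1: lo=0, hi=9, mid=4, val=60

Found at index 4


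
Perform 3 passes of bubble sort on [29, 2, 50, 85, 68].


Initial: [29, 2, 50, 85, 68]
Pass 1: [2, 29, 50, 68, 85] (2 swaps)
Pass 2: [2, 29, 50, 68, 85] (0 swaps)
Pass 3: [2, 29, 50, 68, 85] (0 swaps)

After 3 passes: [2, 29, 50, 68, 85]


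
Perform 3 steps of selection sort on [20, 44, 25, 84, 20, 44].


Initial: [20, 44, 25, 84, 20, 44]
Step 1: min=20 at 0
  Swap: [20, 44, 25, 84, 20, 44]
Step 2: min=20 at 4
  Swap: [20, 20, 25, 84, 44, 44]
Step 3: min=25 at 2
  Swap: [20, 20, 25, 84, 44, 44]

After 3 steps: [20, 20, 25, 84, 44, 44]


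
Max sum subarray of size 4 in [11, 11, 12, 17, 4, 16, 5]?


[0:4]: 51
[1:5]: 44
[2:6]: 49
[3:7]: 42

Max: 51 at [0:4]


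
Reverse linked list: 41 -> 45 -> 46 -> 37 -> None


Step 1: curr=41, set curr.next=prev(None) | reversed so far: 41
Step 2: curr=45, set curr.next=prev(41) | reversed so far: 45 -> 41
Step 3: curr=46, set curr.next=prev(45) | reversed so far: 46 -> 45 -> 41
Step 4: curr=37, set curr.next=prev(46) | reversed so far: 37 -> 46 -> 45 -> 41

37 -> 46 -> 45 -> 41 -> None


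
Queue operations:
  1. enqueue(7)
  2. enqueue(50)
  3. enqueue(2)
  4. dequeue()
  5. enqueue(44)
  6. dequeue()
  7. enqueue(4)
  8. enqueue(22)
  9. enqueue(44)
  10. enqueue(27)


enqueue(7) -> [7]
enqueue(50) -> [7, 50]
enqueue(2) -> [7, 50, 2]
dequeue()->7, [50, 2]
enqueue(44) -> [50, 2, 44]
dequeue()->50, [2, 44]
enqueue(4) -> [2, 44, 4]
enqueue(22) -> [2, 44, 4, 22]
enqueue(44) -> [2, 44, 4, 22, 44]
enqueue(27) -> [2, 44, 4, 22, 44, 27]

Final queue: [2, 44, 4, 22, 44, 27]


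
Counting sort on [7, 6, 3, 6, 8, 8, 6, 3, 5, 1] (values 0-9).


Input: [7, 6, 3, 6, 8, 8, 6, 3, 5, 1]
Counts: [0, 1, 0, 2, 0, 1, 3, 1, 2, 0]

Sorted: [1, 3, 3, 5, 6, 6, 6, 7, 8, 8]


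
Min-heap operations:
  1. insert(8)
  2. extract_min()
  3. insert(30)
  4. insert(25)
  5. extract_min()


insert(8) -> [8]
extract_min()->8, []
insert(30) -> [30]
insert(25) -> [25, 30]
extract_min()->25, [30]

Final heap: [30]


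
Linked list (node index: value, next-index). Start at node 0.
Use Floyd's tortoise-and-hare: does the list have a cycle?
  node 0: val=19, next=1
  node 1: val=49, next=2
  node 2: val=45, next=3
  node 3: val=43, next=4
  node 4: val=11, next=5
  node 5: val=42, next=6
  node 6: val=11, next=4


Floyd's tortoise (slow, +1) and hare (fast, +2):
  init: slow=0, fast=0
  step 1: slow=1, fast=2
  step 2: slow=2, fast=4
  step 3: slow=3, fast=6
  step 4: slow=4, fast=5
  step 5: slow=5, fast=4
  step 6: slow=6, fast=6
  slow == fast at node 6: cycle detected

Cycle: yes


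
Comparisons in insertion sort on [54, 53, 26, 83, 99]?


Algorithm: insertion sort
Input: [54, 53, 26, 83, 99]
Sorted: [26, 53, 54, 83, 99]

5


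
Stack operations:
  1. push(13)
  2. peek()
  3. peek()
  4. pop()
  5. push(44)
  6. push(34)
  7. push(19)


push(13) -> [13]
peek()->13
peek()->13
pop()->13, []
push(44) -> [44]
push(34) -> [44, 34]
push(19) -> [44, 34, 19]

Final stack: [44, 34, 19]


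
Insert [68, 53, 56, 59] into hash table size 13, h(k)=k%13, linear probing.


Insert 68: h=3 -> slot 3
Insert 53: h=1 -> slot 1
Insert 56: h=4 -> slot 4
Insert 59: h=7 -> slot 7

Table: [None, 53, None, 68, 56, None, None, 59, None, None, None, None, None]


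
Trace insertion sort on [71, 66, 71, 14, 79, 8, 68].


Initial: [71, 66, 71, 14, 79, 8, 68]
Insert 66: [66, 71, 71, 14, 79, 8, 68]
Insert 71: [66, 71, 71, 14, 79, 8, 68]
Insert 14: [14, 66, 71, 71, 79, 8, 68]
Insert 79: [14, 66, 71, 71, 79, 8, 68]
Insert 8: [8, 14, 66, 71, 71, 79, 68]
Insert 68: [8, 14, 66, 68, 71, 71, 79]

Sorted: [8, 14, 66, 68, 71, 71, 79]


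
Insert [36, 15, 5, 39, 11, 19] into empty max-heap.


Insert 36: [36]
Insert 15: [36, 15]
Insert 5: [36, 15, 5]
Insert 39: [39, 36, 5, 15]
Insert 11: [39, 36, 5, 15, 11]
Insert 19: [39, 36, 19, 15, 11, 5]

Final heap: [39, 36, 19, 15, 11, 5]


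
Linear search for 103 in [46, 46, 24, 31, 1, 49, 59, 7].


i=0: 46!=103
i=1: 46!=103
i=2: 24!=103
i=3: 31!=103
i=4: 1!=103
i=5: 49!=103
i=6: 59!=103
i=7: 7!=103

Not found, 8 comps


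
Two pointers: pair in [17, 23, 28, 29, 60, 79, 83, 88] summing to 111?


lo=0(17)+hi=7(88)=105
lo=1(23)+hi=7(88)=111

Yes: 23+88=111


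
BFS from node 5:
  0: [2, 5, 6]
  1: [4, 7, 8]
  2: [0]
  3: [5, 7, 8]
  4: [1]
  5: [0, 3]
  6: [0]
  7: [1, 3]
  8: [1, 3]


Visit 5, enqueue [0, 3]
Visit 0, enqueue [2, 6]
Visit 3, enqueue [7, 8]
Visit 2, enqueue []
Visit 6, enqueue []
Visit 7, enqueue [1]
Visit 8, enqueue []
Visit 1, enqueue [4]
Visit 4, enqueue []

BFS order: [5, 0, 3, 2, 6, 7, 8, 1, 4]


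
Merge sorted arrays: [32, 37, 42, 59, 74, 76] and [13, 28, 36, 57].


Take 13 from B
Take 28 from B
Take 32 from A
Take 36 from B
Take 37 from A
Take 42 from A
Take 57 from B

Merged: [13, 28, 32, 36, 37, 42, 57, 59, 74, 76]


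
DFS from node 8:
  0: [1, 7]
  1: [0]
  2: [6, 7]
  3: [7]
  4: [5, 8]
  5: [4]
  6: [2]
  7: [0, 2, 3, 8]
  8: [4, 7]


Visit 8, push [7, 4]
Visit 4, push [5]
Visit 5, push []
Visit 7, push [3, 2, 0]
Visit 0, push [1]
Visit 1, push []
Visit 2, push [6]
Visit 6, push []
Visit 3, push []

DFS order: [8, 4, 5, 7, 0, 1, 2, 6, 3]


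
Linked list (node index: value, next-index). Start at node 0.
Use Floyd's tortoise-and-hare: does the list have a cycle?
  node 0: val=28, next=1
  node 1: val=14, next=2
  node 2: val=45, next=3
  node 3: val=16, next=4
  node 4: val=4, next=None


Floyd's tortoise (slow, +1) and hare (fast, +2):
  init: slow=0, fast=0
  step 1: slow=1, fast=2
  step 2: slow=2, fast=4
  step 3: fast -> None, no cycle

Cycle: no


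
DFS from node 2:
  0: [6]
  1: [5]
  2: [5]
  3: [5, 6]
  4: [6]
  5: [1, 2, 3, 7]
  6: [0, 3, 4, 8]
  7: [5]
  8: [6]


Visit 2, push [5]
Visit 5, push [7, 3, 1]
Visit 1, push []
Visit 3, push [6]
Visit 6, push [8, 4, 0]
Visit 0, push []
Visit 4, push []
Visit 8, push []
Visit 7, push []

DFS order: [2, 5, 1, 3, 6, 0, 4, 8, 7]


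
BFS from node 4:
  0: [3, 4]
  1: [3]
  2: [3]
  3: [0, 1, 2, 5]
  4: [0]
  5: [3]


Visit 4, enqueue [0]
Visit 0, enqueue [3]
Visit 3, enqueue [1, 2, 5]
Visit 1, enqueue []
Visit 2, enqueue []
Visit 5, enqueue []

BFS order: [4, 0, 3, 1, 2, 5]


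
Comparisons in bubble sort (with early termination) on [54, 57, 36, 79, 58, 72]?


Algorithm: bubble sort (with early termination)
Input: [54, 57, 36, 79, 58, 72]
Sorted: [36, 54, 57, 58, 72, 79]

12


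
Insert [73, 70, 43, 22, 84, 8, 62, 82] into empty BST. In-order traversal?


Insert 73: root
Insert 70: L from 73
Insert 43: L from 73 -> L from 70
Insert 22: L from 73 -> L from 70 -> L from 43
Insert 84: R from 73
Insert 8: L from 73 -> L from 70 -> L from 43 -> L from 22
Insert 62: L from 73 -> L from 70 -> R from 43
Insert 82: R from 73 -> L from 84

In-order: [8, 22, 43, 62, 70, 73, 82, 84]


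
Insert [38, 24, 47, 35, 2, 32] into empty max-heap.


Insert 38: [38]
Insert 24: [38, 24]
Insert 47: [47, 24, 38]
Insert 35: [47, 35, 38, 24]
Insert 2: [47, 35, 38, 24, 2]
Insert 32: [47, 35, 38, 24, 2, 32]

Final heap: [47, 35, 38, 24, 2, 32]


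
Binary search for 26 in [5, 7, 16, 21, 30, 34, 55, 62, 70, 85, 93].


Step 1: lo=0, hi=10, mid=5, val=34
Step 2: lo=0, hi=4, mid=2, val=16
Step 3: lo=3, hi=4, mid=3, val=21
Step 4: lo=4, hi=4, mid=4, val=30

Not found


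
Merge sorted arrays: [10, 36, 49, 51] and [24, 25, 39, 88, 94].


Take 10 from A
Take 24 from B
Take 25 from B
Take 36 from A
Take 39 from B
Take 49 from A
Take 51 from A

Merged: [10, 24, 25, 36, 39, 49, 51, 88, 94]


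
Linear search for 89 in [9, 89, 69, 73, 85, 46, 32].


i=0: 9!=89
i=1: 89==89 found!

Found at 1, 2 comps


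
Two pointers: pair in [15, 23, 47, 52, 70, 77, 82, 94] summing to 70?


lo=0(15)+hi=7(94)=109
lo=0(15)+hi=6(82)=97
lo=0(15)+hi=5(77)=92
lo=0(15)+hi=4(70)=85
lo=0(15)+hi=3(52)=67
lo=1(23)+hi=3(52)=75
lo=1(23)+hi=2(47)=70

Yes: 23+47=70


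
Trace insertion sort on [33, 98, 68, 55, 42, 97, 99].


Initial: [33, 98, 68, 55, 42, 97, 99]
Insert 98: [33, 98, 68, 55, 42, 97, 99]
Insert 68: [33, 68, 98, 55, 42, 97, 99]
Insert 55: [33, 55, 68, 98, 42, 97, 99]
Insert 42: [33, 42, 55, 68, 98, 97, 99]
Insert 97: [33, 42, 55, 68, 97, 98, 99]
Insert 99: [33, 42, 55, 68, 97, 98, 99]

Sorted: [33, 42, 55, 68, 97, 98, 99]


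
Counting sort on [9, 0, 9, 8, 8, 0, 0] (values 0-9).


Input: [9, 0, 9, 8, 8, 0, 0]
Counts: [3, 0, 0, 0, 0, 0, 0, 0, 2, 2]

Sorted: [0, 0, 0, 8, 8, 9, 9]


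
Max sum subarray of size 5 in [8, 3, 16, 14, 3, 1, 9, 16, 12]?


[0:5]: 44
[1:6]: 37
[2:7]: 43
[3:8]: 43
[4:9]: 41

Max: 44 at [0:5]


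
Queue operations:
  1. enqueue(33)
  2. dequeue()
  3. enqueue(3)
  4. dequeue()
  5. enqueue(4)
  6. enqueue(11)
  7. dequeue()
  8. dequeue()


enqueue(33) -> [33]
dequeue()->33, []
enqueue(3) -> [3]
dequeue()->3, []
enqueue(4) -> [4]
enqueue(11) -> [4, 11]
dequeue()->4, [11]
dequeue()->11, []

Final queue: []


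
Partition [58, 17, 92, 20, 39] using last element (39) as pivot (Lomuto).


Pivot: 39
  17 <= 39: swap -> [17, 58, 92, 20, 39]
  20 <= 39: swap -> [17, 20, 92, 58, 39]
Place pivot at 2: [17, 20, 39, 58, 92]

Partitioned: [17, 20, 39, 58, 92]


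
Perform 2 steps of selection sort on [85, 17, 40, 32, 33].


Initial: [85, 17, 40, 32, 33]
Step 1: min=17 at 1
  Swap: [17, 85, 40, 32, 33]
Step 2: min=32 at 3
  Swap: [17, 32, 40, 85, 33]

After 2 steps: [17, 32, 40, 85, 33]


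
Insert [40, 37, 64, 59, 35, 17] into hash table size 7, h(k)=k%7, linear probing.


Insert 40: h=5 -> slot 5
Insert 37: h=2 -> slot 2
Insert 64: h=1 -> slot 1
Insert 59: h=3 -> slot 3
Insert 35: h=0 -> slot 0
Insert 17: h=3, 1 probes -> slot 4

Table: [35, 64, 37, 59, 17, 40, None]


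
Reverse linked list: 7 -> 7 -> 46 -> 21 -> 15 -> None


Step 1: curr=7, set curr.next=prev(None) | reversed so far: 7
Step 2: curr=7, set curr.next=prev(7) | reversed so far: 7 -> 7
Step 3: curr=46, set curr.next=prev(7) | reversed so far: 46 -> 7 -> 7
Step 4: curr=21, set curr.next=prev(46) | reversed so far: 21 -> 46 -> 7 -> 7
Step 5: curr=15, set curr.next=prev(21) | reversed so far: 15 -> 21 -> 46 -> 7 -> 7

15 -> 21 -> 46 -> 7 -> 7 -> None


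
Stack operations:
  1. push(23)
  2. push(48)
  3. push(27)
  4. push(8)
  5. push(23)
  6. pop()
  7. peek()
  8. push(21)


push(23) -> [23]
push(48) -> [23, 48]
push(27) -> [23, 48, 27]
push(8) -> [23, 48, 27, 8]
push(23) -> [23, 48, 27, 8, 23]
pop()->23, [23, 48, 27, 8]
peek()->8
push(21) -> [23, 48, 27, 8, 21]

Final stack: [23, 48, 27, 8, 21]


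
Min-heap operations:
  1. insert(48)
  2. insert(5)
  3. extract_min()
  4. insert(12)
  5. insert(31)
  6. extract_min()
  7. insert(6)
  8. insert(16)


insert(48) -> [48]
insert(5) -> [5, 48]
extract_min()->5, [48]
insert(12) -> [12, 48]
insert(31) -> [12, 48, 31]
extract_min()->12, [31, 48]
insert(6) -> [6, 48, 31]
insert(16) -> [6, 16, 31, 48]

Final heap: [6, 16, 31, 48]


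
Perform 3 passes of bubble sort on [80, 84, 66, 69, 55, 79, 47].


Initial: [80, 84, 66, 69, 55, 79, 47]
Pass 1: [80, 66, 69, 55, 79, 47, 84] (5 swaps)
Pass 2: [66, 69, 55, 79, 47, 80, 84] (5 swaps)
Pass 3: [66, 55, 69, 47, 79, 80, 84] (2 swaps)

After 3 passes: [66, 55, 69, 47, 79, 80, 84]


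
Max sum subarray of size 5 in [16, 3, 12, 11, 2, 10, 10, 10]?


[0:5]: 44
[1:6]: 38
[2:7]: 45
[3:8]: 43

Max: 45 at [2:7]


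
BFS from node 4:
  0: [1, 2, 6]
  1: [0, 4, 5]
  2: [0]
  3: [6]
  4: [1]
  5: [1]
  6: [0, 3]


Visit 4, enqueue [1]
Visit 1, enqueue [0, 5]
Visit 0, enqueue [2, 6]
Visit 5, enqueue []
Visit 2, enqueue []
Visit 6, enqueue [3]
Visit 3, enqueue []

BFS order: [4, 1, 0, 5, 2, 6, 3]


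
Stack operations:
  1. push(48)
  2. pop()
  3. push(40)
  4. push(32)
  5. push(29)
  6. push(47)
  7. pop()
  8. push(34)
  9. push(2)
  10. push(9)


push(48) -> [48]
pop()->48, []
push(40) -> [40]
push(32) -> [40, 32]
push(29) -> [40, 32, 29]
push(47) -> [40, 32, 29, 47]
pop()->47, [40, 32, 29]
push(34) -> [40, 32, 29, 34]
push(2) -> [40, 32, 29, 34, 2]
push(9) -> [40, 32, 29, 34, 2, 9]

Final stack: [40, 32, 29, 34, 2, 9]


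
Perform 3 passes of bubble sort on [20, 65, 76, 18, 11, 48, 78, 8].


Initial: [20, 65, 76, 18, 11, 48, 78, 8]
Pass 1: [20, 65, 18, 11, 48, 76, 8, 78] (4 swaps)
Pass 2: [20, 18, 11, 48, 65, 8, 76, 78] (4 swaps)
Pass 3: [18, 11, 20, 48, 8, 65, 76, 78] (3 swaps)

After 3 passes: [18, 11, 20, 48, 8, 65, 76, 78]


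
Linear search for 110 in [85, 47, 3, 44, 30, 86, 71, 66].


i=0: 85!=110
i=1: 47!=110
i=2: 3!=110
i=3: 44!=110
i=4: 30!=110
i=5: 86!=110
i=6: 71!=110
i=7: 66!=110

Not found, 8 comps


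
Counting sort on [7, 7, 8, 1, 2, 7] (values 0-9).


Input: [7, 7, 8, 1, 2, 7]
Counts: [0, 1, 1, 0, 0, 0, 0, 3, 1, 0]

Sorted: [1, 2, 7, 7, 7, 8]


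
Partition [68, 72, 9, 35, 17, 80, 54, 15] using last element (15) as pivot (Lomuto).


Pivot: 15
  9 <= 15: swap -> [9, 72, 68, 35, 17, 80, 54, 15]
Place pivot at 1: [9, 15, 68, 35, 17, 80, 54, 72]

Partitioned: [9, 15, 68, 35, 17, 80, 54, 72]


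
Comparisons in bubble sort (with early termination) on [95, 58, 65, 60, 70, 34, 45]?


Algorithm: bubble sort (with early termination)
Input: [95, 58, 65, 60, 70, 34, 45]
Sorted: [34, 45, 58, 60, 65, 70, 95]

21


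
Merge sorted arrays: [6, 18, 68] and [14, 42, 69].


Take 6 from A
Take 14 from B
Take 18 from A
Take 42 from B
Take 68 from A

Merged: [6, 14, 18, 42, 68, 69]


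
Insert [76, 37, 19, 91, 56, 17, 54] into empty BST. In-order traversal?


Insert 76: root
Insert 37: L from 76
Insert 19: L from 76 -> L from 37
Insert 91: R from 76
Insert 56: L from 76 -> R from 37
Insert 17: L from 76 -> L from 37 -> L from 19
Insert 54: L from 76 -> R from 37 -> L from 56

In-order: [17, 19, 37, 54, 56, 76, 91]


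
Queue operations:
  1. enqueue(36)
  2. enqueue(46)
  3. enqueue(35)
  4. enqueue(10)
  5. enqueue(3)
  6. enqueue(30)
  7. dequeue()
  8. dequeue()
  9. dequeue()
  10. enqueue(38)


enqueue(36) -> [36]
enqueue(46) -> [36, 46]
enqueue(35) -> [36, 46, 35]
enqueue(10) -> [36, 46, 35, 10]
enqueue(3) -> [36, 46, 35, 10, 3]
enqueue(30) -> [36, 46, 35, 10, 3, 30]
dequeue()->36, [46, 35, 10, 3, 30]
dequeue()->46, [35, 10, 3, 30]
dequeue()->35, [10, 3, 30]
enqueue(38) -> [10, 3, 30, 38]

Final queue: [10, 3, 30, 38]


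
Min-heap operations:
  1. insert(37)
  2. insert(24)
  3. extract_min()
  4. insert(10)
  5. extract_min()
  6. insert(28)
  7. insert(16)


insert(37) -> [37]
insert(24) -> [24, 37]
extract_min()->24, [37]
insert(10) -> [10, 37]
extract_min()->10, [37]
insert(28) -> [28, 37]
insert(16) -> [16, 37, 28]

Final heap: [16, 37, 28]


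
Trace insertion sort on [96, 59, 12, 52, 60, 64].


Initial: [96, 59, 12, 52, 60, 64]
Insert 59: [59, 96, 12, 52, 60, 64]
Insert 12: [12, 59, 96, 52, 60, 64]
Insert 52: [12, 52, 59, 96, 60, 64]
Insert 60: [12, 52, 59, 60, 96, 64]
Insert 64: [12, 52, 59, 60, 64, 96]

Sorted: [12, 52, 59, 60, 64, 96]


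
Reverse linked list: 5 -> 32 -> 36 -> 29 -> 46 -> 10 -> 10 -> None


Step 1: curr=5, set curr.next=prev(None) | reversed so far: 5
Step 2: curr=32, set curr.next=prev(5) | reversed so far: 32 -> 5
Step 3: curr=36, set curr.next=prev(32) | reversed so far: 36 -> 32 -> 5
Step 4: curr=29, set curr.next=prev(36) | reversed so far: 29 -> 36 -> 32 -> 5
Step 5: curr=46, set curr.next=prev(29) | reversed so far: 46 -> 29 -> 36 -> 32 -> 5
Step 6: curr=10, set curr.next=prev(46) | reversed so far: 10 -> 46 -> 29 -> 36 -> 32 -> 5
Step 7: curr=10, set curr.next=prev(10) | reversed so far: 10 -> 10 -> 46 -> 29 -> 36 -> 32 -> 5

10 -> 10 -> 46 -> 29 -> 36 -> 32 -> 5 -> None


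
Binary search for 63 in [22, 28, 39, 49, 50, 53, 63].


Step 1: lo=0, hi=6, mid=3, val=49
Step 2: lo=4, hi=6, mid=5, val=53
Step 3: lo=6, hi=6, mid=6, val=63

Found at index 6


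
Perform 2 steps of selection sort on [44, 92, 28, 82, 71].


Initial: [44, 92, 28, 82, 71]
Step 1: min=28 at 2
  Swap: [28, 92, 44, 82, 71]
Step 2: min=44 at 2
  Swap: [28, 44, 92, 82, 71]

After 2 steps: [28, 44, 92, 82, 71]


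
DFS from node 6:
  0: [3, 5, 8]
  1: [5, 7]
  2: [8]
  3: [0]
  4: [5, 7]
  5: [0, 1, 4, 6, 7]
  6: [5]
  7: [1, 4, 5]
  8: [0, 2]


Visit 6, push [5]
Visit 5, push [7, 4, 1, 0]
Visit 0, push [8, 3]
Visit 3, push []
Visit 8, push [2]
Visit 2, push []
Visit 1, push [7]
Visit 7, push [4]
Visit 4, push []

DFS order: [6, 5, 0, 3, 8, 2, 1, 7, 4]


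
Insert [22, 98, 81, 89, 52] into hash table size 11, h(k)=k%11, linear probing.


Insert 22: h=0 -> slot 0
Insert 98: h=10 -> slot 10
Insert 81: h=4 -> slot 4
Insert 89: h=1 -> slot 1
Insert 52: h=8 -> slot 8

Table: [22, 89, None, None, 81, None, None, None, 52, None, 98]


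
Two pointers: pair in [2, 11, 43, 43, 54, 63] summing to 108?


lo=0(2)+hi=5(63)=65
lo=1(11)+hi=5(63)=74
lo=2(43)+hi=5(63)=106
lo=3(43)+hi=5(63)=106
lo=4(54)+hi=5(63)=117

No pair found


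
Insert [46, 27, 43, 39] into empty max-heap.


Insert 46: [46]
Insert 27: [46, 27]
Insert 43: [46, 27, 43]
Insert 39: [46, 39, 43, 27]

Final heap: [46, 39, 43, 27]


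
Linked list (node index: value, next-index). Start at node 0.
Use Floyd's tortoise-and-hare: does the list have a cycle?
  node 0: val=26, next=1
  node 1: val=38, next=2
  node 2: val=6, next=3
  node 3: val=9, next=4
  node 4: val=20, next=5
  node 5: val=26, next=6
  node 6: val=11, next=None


Floyd's tortoise (slow, +1) and hare (fast, +2):
  init: slow=0, fast=0
  step 1: slow=1, fast=2
  step 2: slow=2, fast=4
  step 3: slow=3, fast=6
  step 4: fast -> None, no cycle

Cycle: no


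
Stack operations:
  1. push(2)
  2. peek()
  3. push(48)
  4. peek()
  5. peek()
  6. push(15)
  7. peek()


push(2) -> [2]
peek()->2
push(48) -> [2, 48]
peek()->48
peek()->48
push(15) -> [2, 48, 15]
peek()->15

Final stack: [2, 48, 15]


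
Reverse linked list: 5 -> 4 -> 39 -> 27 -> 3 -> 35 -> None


Step 1: curr=5, set curr.next=prev(None) | reversed so far: 5
Step 2: curr=4, set curr.next=prev(5) | reversed so far: 4 -> 5
Step 3: curr=39, set curr.next=prev(4) | reversed so far: 39 -> 4 -> 5
Step 4: curr=27, set curr.next=prev(39) | reversed so far: 27 -> 39 -> 4 -> 5
Step 5: curr=3, set curr.next=prev(27) | reversed so far: 3 -> 27 -> 39 -> 4 -> 5
Step 6: curr=35, set curr.next=prev(3) | reversed so far: 35 -> 3 -> 27 -> 39 -> 4 -> 5

35 -> 3 -> 27 -> 39 -> 4 -> 5 -> None


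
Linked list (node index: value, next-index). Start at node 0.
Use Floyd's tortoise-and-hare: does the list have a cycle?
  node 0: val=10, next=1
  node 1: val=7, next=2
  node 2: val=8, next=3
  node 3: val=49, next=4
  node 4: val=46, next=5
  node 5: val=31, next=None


Floyd's tortoise (slow, +1) and hare (fast, +2):
  init: slow=0, fast=0
  step 1: slow=1, fast=2
  step 2: slow=2, fast=4
  step 3: fast 4->5->None, no cycle

Cycle: no


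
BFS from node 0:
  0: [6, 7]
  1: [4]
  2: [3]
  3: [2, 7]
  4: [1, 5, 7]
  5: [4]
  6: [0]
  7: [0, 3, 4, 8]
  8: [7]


Visit 0, enqueue [6, 7]
Visit 6, enqueue []
Visit 7, enqueue [3, 4, 8]
Visit 3, enqueue [2]
Visit 4, enqueue [1, 5]
Visit 8, enqueue []
Visit 2, enqueue []
Visit 1, enqueue []
Visit 5, enqueue []

BFS order: [0, 6, 7, 3, 4, 8, 2, 1, 5]


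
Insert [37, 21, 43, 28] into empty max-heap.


Insert 37: [37]
Insert 21: [37, 21]
Insert 43: [43, 21, 37]
Insert 28: [43, 28, 37, 21]

Final heap: [43, 28, 37, 21]


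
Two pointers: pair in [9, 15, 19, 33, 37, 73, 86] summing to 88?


lo=0(9)+hi=6(86)=95
lo=0(9)+hi=5(73)=82
lo=1(15)+hi=5(73)=88

Yes: 15+73=88


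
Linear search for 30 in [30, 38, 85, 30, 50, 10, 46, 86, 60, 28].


i=0: 30==30 found!

Found at 0, 1 comps


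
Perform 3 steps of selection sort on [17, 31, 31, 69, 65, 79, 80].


Initial: [17, 31, 31, 69, 65, 79, 80]
Step 1: min=17 at 0
  Swap: [17, 31, 31, 69, 65, 79, 80]
Step 2: min=31 at 1
  Swap: [17, 31, 31, 69, 65, 79, 80]
Step 3: min=31 at 2
  Swap: [17, 31, 31, 69, 65, 79, 80]

After 3 steps: [17, 31, 31, 69, 65, 79, 80]


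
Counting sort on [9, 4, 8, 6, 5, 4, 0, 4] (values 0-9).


Input: [9, 4, 8, 6, 5, 4, 0, 4]
Counts: [1, 0, 0, 0, 3, 1, 1, 0, 1, 1]

Sorted: [0, 4, 4, 4, 5, 6, 8, 9]


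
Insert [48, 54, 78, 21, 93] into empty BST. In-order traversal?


Insert 48: root
Insert 54: R from 48
Insert 78: R from 48 -> R from 54
Insert 21: L from 48
Insert 93: R from 48 -> R from 54 -> R from 78

In-order: [21, 48, 54, 78, 93]


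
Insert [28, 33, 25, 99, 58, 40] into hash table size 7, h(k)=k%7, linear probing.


Insert 28: h=0 -> slot 0
Insert 33: h=5 -> slot 5
Insert 25: h=4 -> slot 4
Insert 99: h=1 -> slot 1
Insert 58: h=2 -> slot 2
Insert 40: h=5, 1 probes -> slot 6

Table: [28, 99, 58, None, 25, 33, 40]


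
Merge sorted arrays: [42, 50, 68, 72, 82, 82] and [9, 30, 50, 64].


Take 9 from B
Take 30 from B
Take 42 from A
Take 50 from A
Take 50 from B
Take 64 from B

Merged: [9, 30, 42, 50, 50, 64, 68, 72, 82, 82]


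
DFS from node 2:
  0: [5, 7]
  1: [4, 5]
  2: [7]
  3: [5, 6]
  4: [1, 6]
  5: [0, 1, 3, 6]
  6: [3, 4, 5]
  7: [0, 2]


Visit 2, push [7]
Visit 7, push [0]
Visit 0, push [5]
Visit 5, push [6, 3, 1]
Visit 1, push [4]
Visit 4, push [6]
Visit 6, push [3]
Visit 3, push []

DFS order: [2, 7, 0, 5, 1, 4, 6, 3]


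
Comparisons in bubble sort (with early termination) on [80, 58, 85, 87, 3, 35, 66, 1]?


Algorithm: bubble sort (with early termination)
Input: [80, 58, 85, 87, 3, 35, 66, 1]
Sorted: [1, 3, 35, 58, 66, 80, 85, 87]

28


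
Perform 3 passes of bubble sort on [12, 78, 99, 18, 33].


Initial: [12, 78, 99, 18, 33]
Pass 1: [12, 78, 18, 33, 99] (2 swaps)
Pass 2: [12, 18, 33, 78, 99] (2 swaps)
Pass 3: [12, 18, 33, 78, 99] (0 swaps)

After 3 passes: [12, 18, 33, 78, 99]


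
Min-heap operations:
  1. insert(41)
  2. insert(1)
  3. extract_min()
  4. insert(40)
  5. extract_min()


insert(41) -> [41]
insert(1) -> [1, 41]
extract_min()->1, [41]
insert(40) -> [40, 41]
extract_min()->40, [41]

Final heap: [41]


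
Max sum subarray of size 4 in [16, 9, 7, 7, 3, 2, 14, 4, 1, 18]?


[0:4]: 39
[1:5]: 26
[2:6]: 19
[3:7]: 26
[4:8]: 23
[5:9]: 21
[6:10]: 37

Max: 39 at [0:4]


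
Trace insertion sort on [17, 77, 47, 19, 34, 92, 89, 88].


Initial: [17, 77, 47, 19, 34, 92, 89, 88]
Insert 77: [17, 77, 47, 19, 34, 92, 89, 88]
Insert 47: [17, 47, 77, 19, 34, 92, 89, 88]
Insert 19: [17, 19, 47, 77, 34, 92, 89, 88]
Insert 34: [17, 19, 34, 47, 77, 92, 89, 88]
Insert 92: [17, 19, 34, 47, 77, 92, 89, 88]
Insert 89: [17, 19, 34, 47, 77, 89, 92, 88]
Insert 88: [17, 19, 34, 47, 77, 88, 89, 92]

Sorted: [17, 19, 34, 47, 77, 88, 89, 92]


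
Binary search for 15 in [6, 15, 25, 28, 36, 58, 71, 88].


Step 1: lo=0, hi=7, mid=3, val=28
Step 2: lo=0, hi=2, mid=1, val=15

Found at index 1


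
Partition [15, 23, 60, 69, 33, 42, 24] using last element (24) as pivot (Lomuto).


Pivot: 24
  15 <= 24: advance i (no swap)
  23 <= 24: advance i (no swap)
Place pivot at 2: [15, 23, 24, 69, 33, 42, 60]

Partitioned: [15, 23, 24, 69, 33, 42, 60]


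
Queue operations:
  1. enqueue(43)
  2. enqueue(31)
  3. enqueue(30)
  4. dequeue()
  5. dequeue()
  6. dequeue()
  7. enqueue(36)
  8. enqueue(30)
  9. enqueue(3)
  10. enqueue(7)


enqueue(43) -> [43]
enqueue(31) -> [43, 31]
enqueue(30) -> [43, 31, 30]
dequeue()->43, [31, 30]
dequeue()->31, [30]
dequeue()->30, []
enqueue(36) -> [36]
enqueue(30) -> [36, 30]
enqueue(3) -> [36, 30, 3]
enqueue(7) -> [36, 30, 3, 7]

Final queue: [36, 30, 3, 7]


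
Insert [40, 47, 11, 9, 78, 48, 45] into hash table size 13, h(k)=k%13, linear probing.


Insert 40: h=1 -> slot 1
Insert 47: h=8 -> slot 8
Insert 11: h=11 -> slot 11
Insert 9: h=9 -> slot 9
Insert 78: h=0 -> slot 0
Insert 48: h=9, 1 probes -> slot 10
Insert 45: h=6 -> slot 6

Table: [78, 40, None, None, None, None, 45, None, 47, 9, 48, 11, None]


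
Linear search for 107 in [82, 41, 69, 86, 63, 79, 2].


i=0: 82!=107
i=1: 41!=107
i=2: 69!=107
i=3: 86!=107
i=4: 63!=107
i=5: 79!=107
i=6: 2!=107

Not found, 7 comps


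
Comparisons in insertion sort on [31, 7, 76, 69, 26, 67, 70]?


Algorithm: insertion sort
Input: [31, 7, 76, 69, 26, 67, 70]
Sorted: [7, 26, 31, 67, 69, 70, 76]

13


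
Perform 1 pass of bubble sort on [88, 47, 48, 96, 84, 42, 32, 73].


Initial: [88, 47, 48, 96, 84, 42, 32, 73]
Pass 1: [47, 48, 88, 84, 42, 32, 73, 96] (6 swaps)

After 1 pass: [47, 48, 88, 84, 42, 32, 73, 96]


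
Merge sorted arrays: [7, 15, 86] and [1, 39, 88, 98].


Take 1 from B
Take 7 from A
Take 15 from A
Take 39 from B
Take 86 from A

Merged: [1, 7, 15, 39, 86, 88, 98]


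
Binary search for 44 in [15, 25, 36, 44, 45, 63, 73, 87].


Step 1: lo=0, hi=7, mid=3, val=44

Found at index 3


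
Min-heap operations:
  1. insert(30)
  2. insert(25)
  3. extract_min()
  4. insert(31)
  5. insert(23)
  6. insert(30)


insert(30) -> [30]
insert(25) -> [25, 30]
extract_min()->25, [30]
insert(31) -> [30, 31]
insert(23) -> [23, 31, 30]
insert(30) -> [23, 30, 30, 31]

Final heap: [23, 30, 30, 31]


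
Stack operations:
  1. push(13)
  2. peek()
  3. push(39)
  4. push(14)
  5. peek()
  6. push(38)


push(13) -> [13]
peek()->13
push(39) -> [13, 39]
push(14) -> [13, 39, 14]
peek()->14
push(38) -> [13, 39, 14, 38]

Final stack: [13, 39, 14, 38]


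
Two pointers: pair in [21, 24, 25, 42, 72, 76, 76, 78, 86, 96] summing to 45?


lo=0(21)+hi=9(96)=117
lo=0(21)+hi=8(86)=107
lo=0(21)+hi=7(78)=99
lo=0(21)+hi=6(76)=97
lo=0(21)+hi=5(76)=97
lo=0(21)+hi=4(72)=93
lo=0(21)+hi=3(42)=63
lo=0(21)+hi=2(25)=46
lo=0(21)+hi=1(24)=45

Yes: 21+24=45


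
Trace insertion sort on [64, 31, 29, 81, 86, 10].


Initial: [64, 31, 29, 81, 86, 10]
Insert 31: [31, 64, 29, 81, 86, 10]
Insert 29: [29, 31, 64, 81, 86, 10]
Insert 81: [29, 31, 64, 81, 86, 10]
Insert 86: [29, 31, 64, 81, 86, 10]
Insert 10: [10, 29, 31, 64, 81, 86]

Sorted: [10, 29, 31, 64, 81, 86]
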